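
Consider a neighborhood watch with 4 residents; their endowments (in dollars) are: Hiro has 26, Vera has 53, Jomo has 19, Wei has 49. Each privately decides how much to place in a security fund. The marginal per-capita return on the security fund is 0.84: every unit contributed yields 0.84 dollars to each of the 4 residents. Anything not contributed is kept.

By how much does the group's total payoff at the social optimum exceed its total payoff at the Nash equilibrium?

346.92 dollars

The private return per contributed unit is 0.84 < 1 for everyone, so the Nash equilibrium is zero contribution and the group total is Σ E_j = 26 + 53 + 19 + 49 = 147.
Each contributed unit returns 3.360 to the group, so the social optimum is full contribution by everyone: group total = 3.360 × 147 = 493.92.
Efficiency loss = (3.360 − 1) × 147 = 346.92.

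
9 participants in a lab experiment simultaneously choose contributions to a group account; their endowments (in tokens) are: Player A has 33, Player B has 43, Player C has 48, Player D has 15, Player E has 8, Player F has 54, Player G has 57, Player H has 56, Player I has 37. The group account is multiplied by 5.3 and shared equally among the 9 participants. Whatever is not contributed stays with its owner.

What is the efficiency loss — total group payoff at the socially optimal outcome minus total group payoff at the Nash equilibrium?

The private return per contributed unit is 5.3/9 = 0.5889 < 1 for every player regardless of endowment, so the Nash equilibrium is zero contribution and the group total is Σ E_j = 33 + 43 + 48 + 15 + 8 + 54 + 57 + 56 + 37 = 351.
Each contributed unit returns 5.300 to the group, so the social optimum is full contribution by everyone: group total = 5.300 × 351 = 1860.30.
Efficiency loss = (5.300 − 1) × 351 = 1509.30.

1509.30 tokens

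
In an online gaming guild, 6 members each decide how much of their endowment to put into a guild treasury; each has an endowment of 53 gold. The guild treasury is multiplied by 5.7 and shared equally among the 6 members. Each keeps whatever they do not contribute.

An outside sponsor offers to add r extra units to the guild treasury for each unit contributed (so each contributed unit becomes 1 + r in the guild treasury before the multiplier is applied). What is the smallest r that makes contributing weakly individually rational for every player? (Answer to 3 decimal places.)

With matching at rate r, one contributed unit becomes (1 + r) in the guild treasury and returns 5.7 × (1 + r) / 6 to the contributor.
Setting this equal to 1: 1 + r = 6/5.7 = 1.0526.
So the minimum matching rate is r = 1.0526 − 1 = 0.053.

0.053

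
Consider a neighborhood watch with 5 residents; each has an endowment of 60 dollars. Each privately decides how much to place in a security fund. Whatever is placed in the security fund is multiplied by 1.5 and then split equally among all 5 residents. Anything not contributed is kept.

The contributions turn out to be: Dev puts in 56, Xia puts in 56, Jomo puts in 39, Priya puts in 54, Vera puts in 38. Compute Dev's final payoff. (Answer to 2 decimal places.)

76.90 dollars

Total contributed: 56 + 56 + 39 + 54 + 38 = 243.
Each receives 1.5 × 243 / 5 = 72.90 from the security fund.
Dev keeps 60 − 56 = 4, so Dev's payoff is 4 + 72.90 = 76.90.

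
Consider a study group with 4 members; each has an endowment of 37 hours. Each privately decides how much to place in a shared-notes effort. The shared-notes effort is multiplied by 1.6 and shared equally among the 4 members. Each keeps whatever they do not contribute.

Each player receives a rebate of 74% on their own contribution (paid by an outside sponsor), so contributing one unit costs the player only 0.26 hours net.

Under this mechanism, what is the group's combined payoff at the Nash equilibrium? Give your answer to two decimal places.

Under the mechanism each unit contributed yields (1.6/4) / 0.26 = 1.5385 back to its contributor per unit of net cost, which exceeds 1, making full contribution the dominant choice for everyone.
At the Nash equilibrium everyone contributes 37. Group total payoff = 4 × (37 × 0.74 + 1.6 × 37) = 346.32.

346.32 hours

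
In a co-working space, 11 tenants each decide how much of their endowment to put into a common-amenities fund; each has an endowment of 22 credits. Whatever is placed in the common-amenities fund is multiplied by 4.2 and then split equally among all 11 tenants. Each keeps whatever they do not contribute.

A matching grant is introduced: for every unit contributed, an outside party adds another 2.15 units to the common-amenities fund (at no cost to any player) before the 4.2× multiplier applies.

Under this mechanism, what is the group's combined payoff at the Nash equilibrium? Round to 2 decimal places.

3201.66 credits

With the mechanism, a contributed unit returns 4.2 × 3.15 / 11 = 1.2027 per unit of net cost to the contributor — now above 1 — so contributing fully is weakly dominant for every player.
At the Nash equilibrium everyone contributes 22. Group total payoff = 4.2 × 3.15 × 242 = 3201.66.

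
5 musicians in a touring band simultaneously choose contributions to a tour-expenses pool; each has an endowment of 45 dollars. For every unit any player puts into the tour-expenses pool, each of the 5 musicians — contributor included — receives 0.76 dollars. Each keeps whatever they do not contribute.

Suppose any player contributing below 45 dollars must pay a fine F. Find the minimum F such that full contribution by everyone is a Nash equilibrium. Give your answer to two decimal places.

10.80 dollars

Given the others contribute fully, the best deviation is to contribute 0 (any partial contribution still incurs the fine and gives up units whose private return 0.76 is below 1).
Deviating from 45 to 0 saves 45 dollars but forfeits the deviator's share of the drop in the tour-expenses pool: 0.76 × 45 = 34.20.
So the deviation gain is 45 − 34.20 = 10.80, and the fine must be at least 10.80 dollars to wipe it out.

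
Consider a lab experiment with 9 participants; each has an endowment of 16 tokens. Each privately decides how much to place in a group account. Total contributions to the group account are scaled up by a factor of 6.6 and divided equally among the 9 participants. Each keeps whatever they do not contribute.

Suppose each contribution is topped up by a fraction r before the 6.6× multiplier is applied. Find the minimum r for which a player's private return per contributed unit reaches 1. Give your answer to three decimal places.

0.364

With matching at rate r, one contributed unit becomes (1 + r) in the group account and returns 6.6 × (1 + r) / 9 to the contributor.
Setting this equal to 1: 1 + r = 9/6.6 = 1.3636.
So the minimum matching rate is r = 1.3636 − 1 = 0.364.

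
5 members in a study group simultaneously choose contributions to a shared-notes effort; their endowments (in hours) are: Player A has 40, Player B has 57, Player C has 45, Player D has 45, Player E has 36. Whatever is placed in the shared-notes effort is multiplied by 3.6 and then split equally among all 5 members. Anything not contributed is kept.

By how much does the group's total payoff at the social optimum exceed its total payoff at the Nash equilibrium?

579.80 hours

The private return per contributed unit is 3.6/5 = 0.7200 < 1 for every player regardless of endowment, so the Nash equilibrium is zero contribution and the group total is Σ E_j = 40 + 57 + 45 + 45 + 36 = 223.
Each contributed unit returns 3.600 to the group, so the social optimum is full contribution by everyone: group total = 3.600 × 223 = 802.80.
Efficiency loss = (3.600 − 1) × 223 = 579.80.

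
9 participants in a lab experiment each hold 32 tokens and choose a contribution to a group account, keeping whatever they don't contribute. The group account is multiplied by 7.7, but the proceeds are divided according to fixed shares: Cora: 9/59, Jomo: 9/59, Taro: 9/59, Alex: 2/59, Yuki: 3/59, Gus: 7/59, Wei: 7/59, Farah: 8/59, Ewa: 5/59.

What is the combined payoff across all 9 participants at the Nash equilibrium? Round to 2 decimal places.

A player with share s gets back 7.7·s per unit contributed, so full contribution is dominant for anyone with s > 1/7.7 = 0.1299 and zero contribution is dominant for anyone below.
The shares above 0.1299 belong to Cora, Jomo, Taro and Farah, contributing 32 each; the remaining 5 contribute 0. Total contributed: 128.
The group account pays out 7.7 × 128 = 985.60 in total (split across the unequal shares, but the aggregate is all that matters for the group sum).
The 5 free-riders keep 32 each, adding 160. Group total = 160 + 985.60 = 1145.60.

1145.60 tokens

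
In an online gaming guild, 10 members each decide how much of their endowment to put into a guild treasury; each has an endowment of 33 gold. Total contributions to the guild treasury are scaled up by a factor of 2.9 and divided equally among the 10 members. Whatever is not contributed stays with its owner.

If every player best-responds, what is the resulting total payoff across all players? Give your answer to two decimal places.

Each contributed unit returns 2.9/10 = 0.2900 to its contributor — below 1 — so contributing 0 is dominant for every player. At the Nash equilibrium everyone keeps their 33, and the group total is 10 × 33 = 330.

330.00 gold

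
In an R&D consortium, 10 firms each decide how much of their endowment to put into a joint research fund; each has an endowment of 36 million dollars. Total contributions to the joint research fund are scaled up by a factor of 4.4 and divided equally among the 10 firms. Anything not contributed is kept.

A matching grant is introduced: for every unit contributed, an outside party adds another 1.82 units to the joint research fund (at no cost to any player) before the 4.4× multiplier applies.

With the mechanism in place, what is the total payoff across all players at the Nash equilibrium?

The effective private return per unit is now 4.4 × 2.82 / 10 = 1.2408 > 1, so every player's dominant strategy flips to full contribution.
At the Nash equilibrium everyone contributes 36. Group total payoff = 4.4 × 2.82 × 360 = 4466.88.

4466.88 million dollars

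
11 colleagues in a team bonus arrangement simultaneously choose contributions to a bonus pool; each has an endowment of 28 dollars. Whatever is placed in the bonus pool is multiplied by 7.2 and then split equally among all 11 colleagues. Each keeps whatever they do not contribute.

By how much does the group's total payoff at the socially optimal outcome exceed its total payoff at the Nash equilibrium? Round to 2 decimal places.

Each contributed unit returns 7.2/11 = 0.6545 to its contributor — below 1 — so contributing 0 is dominant for every player. At the Nash equilibrium everyone keeps their 28, and the group total is 11 × 28 = 308.
Each contributed unit returns 7.200 to the group as a whole (0.6545 to each of 11 players), which exceeds 1, so the social optimum is full contribution: group total = 7.200 × 308 = 2217.60.
Efficiency loss = 2217.60 − 308 = 1909.60.

1909.60 dollars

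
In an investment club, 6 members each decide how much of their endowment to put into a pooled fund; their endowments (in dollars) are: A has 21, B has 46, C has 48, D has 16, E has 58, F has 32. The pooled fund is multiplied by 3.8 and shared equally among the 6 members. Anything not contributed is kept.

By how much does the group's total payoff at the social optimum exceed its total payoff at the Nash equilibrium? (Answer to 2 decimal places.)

The private return per contributed unit is 3.8/6 = 0.6333 < 1 for every player regardless of endowment, so the Nash equilibrium is zero contribution and the group total is Σ E_j = 21 + 46 + 48 + 16 + 58 + 32 = 221.
Each contributed unit returns 3.800 to the group, so the social optimum is full contribution by everyone: group total = 3.800 × 221 = 839.80.
Efficiency loss = (3.800 − 1) × 221 = 618.80.

618.80 dollars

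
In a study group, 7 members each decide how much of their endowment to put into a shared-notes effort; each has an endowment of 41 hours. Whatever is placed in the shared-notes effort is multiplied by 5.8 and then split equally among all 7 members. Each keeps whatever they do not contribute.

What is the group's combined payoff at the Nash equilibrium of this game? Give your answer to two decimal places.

Each contributed unit returns 5.8/7 = 0.8286 to its contributor — below 1 — so contributing 0 is dominant for every player. At the Nash equilibrium everyone keeps their 41, and the group total is 7 × 41 = 287.

287.00 hours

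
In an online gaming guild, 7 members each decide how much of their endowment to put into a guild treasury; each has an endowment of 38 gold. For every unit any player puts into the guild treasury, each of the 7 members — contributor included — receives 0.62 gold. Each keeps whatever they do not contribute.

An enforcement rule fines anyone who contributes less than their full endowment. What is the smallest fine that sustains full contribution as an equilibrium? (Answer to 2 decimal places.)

14.44 gold

Given the others contribute fully, the best deviation is to contribute 0 (any partial contribution still incurs the fine and gives up units whose private return 0.62 is below 1).
Deviating from 38 to 0 saves 38 gold but forfeits the deviator's share of the drop in the guild treasury: 0.62 × 38 = 23.56.
So the deviation gain is 38 − 23.56 = 14.44, and the fine must be at least 14.44 gold to wipe it out.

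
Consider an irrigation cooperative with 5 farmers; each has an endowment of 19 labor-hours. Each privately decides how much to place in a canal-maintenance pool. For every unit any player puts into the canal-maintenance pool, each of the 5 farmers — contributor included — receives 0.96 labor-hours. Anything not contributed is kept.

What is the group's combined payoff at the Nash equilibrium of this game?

The private return per contributed unit is 0.96 < 1, so contributing 0 is dominant for every player. At the Nash equilibrium everyone keeps their 19, and the group total is 5 × 19 = 95.

95.00 labor-hours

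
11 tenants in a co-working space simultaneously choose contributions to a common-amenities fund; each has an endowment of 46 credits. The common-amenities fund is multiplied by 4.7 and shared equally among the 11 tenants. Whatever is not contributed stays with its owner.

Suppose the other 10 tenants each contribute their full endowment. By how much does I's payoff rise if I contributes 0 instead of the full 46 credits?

Switching from a contribution of 46 to 0 lets I keep an extra 46 credits, but lowers the common-amenities fund by 46, which costs I their own share of that drop: 4.7/11 × 46 = 19.65.
Net gain = 46 − 19.65 = 26.35. The private return per contributed unit (0.4273) is below 1, so free-riding is indeed the best response regardless of what the others do.

26.35 credits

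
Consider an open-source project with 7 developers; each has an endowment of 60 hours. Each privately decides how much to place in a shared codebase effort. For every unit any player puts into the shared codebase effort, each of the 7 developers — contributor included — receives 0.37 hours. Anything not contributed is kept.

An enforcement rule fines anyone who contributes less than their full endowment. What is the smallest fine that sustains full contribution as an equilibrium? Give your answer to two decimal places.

Given the others contribute fully, the best deviation is to contribute 0 (any partial contribution still incurs the fine and gives up units whose private return 0.37 is below 1).
Deviating from 60 to 0 saves 60 hours but forfeits the deviator's share of the drop in the shared codebase effort: 0.37 × 60 = 22.20.
So the deviation gain is 60 − 22.20 = 37.80, and the fine must be at least 37.80 hours to wipe it out.

37.80 hours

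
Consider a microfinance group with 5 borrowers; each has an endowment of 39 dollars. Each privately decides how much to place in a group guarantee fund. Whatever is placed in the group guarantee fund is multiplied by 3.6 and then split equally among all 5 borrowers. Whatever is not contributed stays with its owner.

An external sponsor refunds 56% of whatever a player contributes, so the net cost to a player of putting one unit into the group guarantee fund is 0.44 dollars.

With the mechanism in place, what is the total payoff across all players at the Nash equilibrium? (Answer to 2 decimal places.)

811.20 dollars

With the mechanism, a contributed unit returns (3.6/5) / 0.44 = 1.6364 per unit of net cost to the contributor — now above 1 — so contributing fully is weakly dominant for every player.
At the Nash equilibrium everyone contributes 39. Group total payoff = 5 × (39 × 0.56 + 3.6 × 39) = 811.20.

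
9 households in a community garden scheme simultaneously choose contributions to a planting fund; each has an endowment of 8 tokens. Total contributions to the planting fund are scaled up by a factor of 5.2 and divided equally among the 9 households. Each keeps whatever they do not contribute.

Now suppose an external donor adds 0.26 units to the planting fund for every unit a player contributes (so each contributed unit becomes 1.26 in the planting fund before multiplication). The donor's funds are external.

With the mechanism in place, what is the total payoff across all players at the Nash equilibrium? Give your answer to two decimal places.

72.00 tokens

With the mechanism, a contributed unit returns 5.2 × 1.26 / 9 = 0.7280 per unit of net cost — still below 1 — so contributing 0 remains dominant for every player.
Everyone keeps their endowment and the group total is 9 × 8 = 72.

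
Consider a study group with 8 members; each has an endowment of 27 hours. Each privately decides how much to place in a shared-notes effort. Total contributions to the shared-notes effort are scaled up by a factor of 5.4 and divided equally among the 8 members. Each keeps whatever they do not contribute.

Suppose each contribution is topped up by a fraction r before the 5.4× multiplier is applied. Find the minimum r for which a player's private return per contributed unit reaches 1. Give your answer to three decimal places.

With matching at rate r, one contributed unit becomes (1 + r) in the shared-notes effort and returns 5.4 × (1 + r) / 8 to the contributor.
Setting this equal to 1: 1 + r = 8/5.4 = 1.4815.
So the minimum matching rate is r = 1.4815 − 1 = 0.481.

0.481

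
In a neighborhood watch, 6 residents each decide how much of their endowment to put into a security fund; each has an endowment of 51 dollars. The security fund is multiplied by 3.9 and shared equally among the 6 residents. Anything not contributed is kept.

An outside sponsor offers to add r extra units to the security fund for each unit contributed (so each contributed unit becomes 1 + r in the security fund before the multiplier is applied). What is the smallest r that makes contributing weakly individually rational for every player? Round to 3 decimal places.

With matching at rate r, one contributed unit becomes (1 + r) in the security fund and returns 3.9 × (1 + r) / 6 to the contributor.
Setting this equal to 1: 1 + r = 6/3.9 = 1.5385.
So the minimum matching rate is r = 1.5385 − 1 = 0.538.

0.538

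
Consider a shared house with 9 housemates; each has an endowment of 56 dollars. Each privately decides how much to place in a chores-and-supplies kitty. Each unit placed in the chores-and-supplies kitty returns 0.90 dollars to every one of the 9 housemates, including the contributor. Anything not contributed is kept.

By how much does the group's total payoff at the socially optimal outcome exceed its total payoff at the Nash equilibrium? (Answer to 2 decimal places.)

The private return per contributed unit is 0.90 < 1, so contributing 0 is dominant for every player. At the Nash equilibrium everyone keeps their 56, and the group total is 9 × 56 = 504.
Each contributed unit returns 8.100 to the group as a whole (0.90 to each of 9 players), which exceeds 1, so the social optimum is full contribution: group total = 8.100 × 504 = 4082.40.
Efficiency loss = 4082.40 − 504 = 3578.40.

3578.40 dollars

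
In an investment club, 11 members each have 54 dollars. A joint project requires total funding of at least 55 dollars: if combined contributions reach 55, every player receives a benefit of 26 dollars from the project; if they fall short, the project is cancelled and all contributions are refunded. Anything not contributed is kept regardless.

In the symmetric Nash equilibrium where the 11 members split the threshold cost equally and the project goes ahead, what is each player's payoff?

75 dollars

Equal share of the threshold: 55/11 = 5.
At this profile no one gains by cutting their contribution: any cut drops the total below 55, the project is cancelled, contributions are refunded, and the deviator ends with 54, which is less than 54 − 5 + 26 = 75. Contributing more than 5 just wastes the excess. So contributing exactly 5 is a best response.
Each player's payoff: 54 − 5 + 26 = 75.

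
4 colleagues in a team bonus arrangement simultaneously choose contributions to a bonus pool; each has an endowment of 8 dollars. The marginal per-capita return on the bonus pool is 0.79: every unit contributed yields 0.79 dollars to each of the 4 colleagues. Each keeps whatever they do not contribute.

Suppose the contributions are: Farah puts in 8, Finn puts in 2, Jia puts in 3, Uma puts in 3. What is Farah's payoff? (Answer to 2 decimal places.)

Total contributed: 8 + 2 + 3 + 3 = 16.
Each receives 0.79 × 16 = 12.64 from the bonus pool.
Farah keeps 8 − 8 = 0, so Farah's payoff is 0 + 12.64 = 12.64.

12.64 dollars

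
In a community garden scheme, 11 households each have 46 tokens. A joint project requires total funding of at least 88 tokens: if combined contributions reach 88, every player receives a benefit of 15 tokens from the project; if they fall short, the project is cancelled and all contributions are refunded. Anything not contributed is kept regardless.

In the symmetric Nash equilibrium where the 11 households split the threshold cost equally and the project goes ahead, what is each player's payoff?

53 tokens

Equal share of the threshold: 88/11 = 8.
At this profile no one gains by cutting their contribution: any cut drops the total below 88, the project is cancelled, contributions are refunded, and the deviator ends with 46, which is less than 46 − 8 + 15 = 53. Contributing more than 8 just wastes the excess. So contributing exactly 8 is a best response.
Each player's payoff: 46 − 8 + 15 = 53.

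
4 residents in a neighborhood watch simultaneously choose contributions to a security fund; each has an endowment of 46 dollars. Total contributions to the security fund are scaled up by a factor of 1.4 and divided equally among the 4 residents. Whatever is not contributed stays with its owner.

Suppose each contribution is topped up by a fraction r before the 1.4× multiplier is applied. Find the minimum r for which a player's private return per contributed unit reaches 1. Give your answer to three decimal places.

1.857

With matching at rate r, one contributed unit becomes (1 + r) in the security fund and returns 1.4 × (1 + r) / 4 to the contributor.
Setting this equal to 1: 1 + r = 4/1.4 = 2.8571.
So the minimum matching rate is r = 2.8571 − 1 = 1.857.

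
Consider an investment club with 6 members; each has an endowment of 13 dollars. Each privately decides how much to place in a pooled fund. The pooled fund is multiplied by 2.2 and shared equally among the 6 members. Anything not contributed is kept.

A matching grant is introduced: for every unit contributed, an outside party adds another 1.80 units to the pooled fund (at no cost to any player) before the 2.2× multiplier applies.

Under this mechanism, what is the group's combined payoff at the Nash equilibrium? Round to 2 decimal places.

The effective private return per unit is now 2.2 × 2.80 / 6 = 1.0267 > 1, so every player's dominant strategy flips to full contribution.
At the Nash equilibrium everyone contributes 13. Group total payoff = 2.2 × 2.80 × 78 = 480.48.

480.48 dollars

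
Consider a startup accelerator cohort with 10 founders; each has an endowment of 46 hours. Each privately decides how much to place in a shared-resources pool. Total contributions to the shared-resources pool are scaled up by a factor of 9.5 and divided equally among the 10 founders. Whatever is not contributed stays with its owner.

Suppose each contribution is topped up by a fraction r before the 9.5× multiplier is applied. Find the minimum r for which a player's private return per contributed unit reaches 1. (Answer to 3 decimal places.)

0.053

With matching at rate r, one contributed unit becomes (1 + r) in the shared-resources pool and returns 9.5 × (1 + r) / 10 to the contributor.
Setting this equal to 1: 1 + r = 10/9.5 = 1.0526.
So the minimum matching rate is r = 1.0526 − 1 = 0.053.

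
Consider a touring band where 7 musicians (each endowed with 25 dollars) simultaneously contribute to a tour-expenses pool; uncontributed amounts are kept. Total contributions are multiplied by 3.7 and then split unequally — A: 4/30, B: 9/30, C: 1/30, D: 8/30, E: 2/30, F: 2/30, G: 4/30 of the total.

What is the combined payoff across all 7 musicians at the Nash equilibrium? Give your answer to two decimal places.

242.50 dollars

Player j's private return per contributed unit is 3.7 × (j's share). Contributing is weakly dominant for j when that share is at least 1/3.7 = 0.2703, and contributing 0 is dominant otherwise.
B alone (share 9/30) is above the threshold, contributing 25; the remaining 6 contribute 0. Total contributed: 25.
The tour-expenses pool pays out 3.7 × 25 = 92.50 in total (split across the unequal shares, but the aggregate is all that matters for the group sum).
The 6 free-riders keep 25 each, adding 150. Group total = 150 + 92.50 = 242.50.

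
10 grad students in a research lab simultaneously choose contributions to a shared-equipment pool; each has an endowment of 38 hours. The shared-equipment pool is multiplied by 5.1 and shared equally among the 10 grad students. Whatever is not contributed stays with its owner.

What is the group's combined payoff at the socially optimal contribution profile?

Each contributed unit returns 5.100 to the group as a whole (0.5100 to each of 10 players), which exceeds 1, so the social optimum is full contribution: group total = 5.100 × 380 = 1938.00.

1938.00 hours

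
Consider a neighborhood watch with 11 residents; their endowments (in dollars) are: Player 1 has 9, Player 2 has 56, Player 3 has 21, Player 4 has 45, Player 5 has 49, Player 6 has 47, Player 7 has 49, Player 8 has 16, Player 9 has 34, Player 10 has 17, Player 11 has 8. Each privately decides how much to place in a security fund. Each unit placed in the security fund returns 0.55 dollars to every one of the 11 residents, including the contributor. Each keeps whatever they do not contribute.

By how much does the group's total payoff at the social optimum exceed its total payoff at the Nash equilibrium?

1772.55 dollars

The private return per contributed unit is 0.55 < 1 for everyone, so the Nash equilibrium is zero contribution and the group total is Σ E_j = 9 + 56 + 21 + 45 + 49 + 47 + 49 + 16 + 34 + 17 + 8 = 351.
Each contributed unit returns 6.050 to the group, so the social optimum is full contribution by everyone: group total = 6.050 × 351 = 2123.55.
Efficiency loss = (6.050 − 1) × 351 = 1772.55.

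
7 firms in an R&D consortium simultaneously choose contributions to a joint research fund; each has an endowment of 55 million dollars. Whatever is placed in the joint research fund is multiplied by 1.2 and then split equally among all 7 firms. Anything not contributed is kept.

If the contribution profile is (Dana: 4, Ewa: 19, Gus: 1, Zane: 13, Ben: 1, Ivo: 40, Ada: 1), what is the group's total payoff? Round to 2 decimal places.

Total contributed: 4 + 19 + 1 + 13 + 1 + 40 + 1 = 79; total kept: 7 × 55 − 79 = 306.
The joint research fund pays out 1.2 × 79 = 94.80 in aggregate.
Group total = 306 + 94.80 = 400.80.

400.80 million dollars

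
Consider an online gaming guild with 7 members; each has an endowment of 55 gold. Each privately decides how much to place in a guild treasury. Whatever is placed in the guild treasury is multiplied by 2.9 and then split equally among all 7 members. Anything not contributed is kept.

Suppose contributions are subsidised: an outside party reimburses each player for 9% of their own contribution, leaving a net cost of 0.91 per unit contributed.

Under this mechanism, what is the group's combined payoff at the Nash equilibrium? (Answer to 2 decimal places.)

385.00 gold

Even with the mechanism, each unit contributed returns only (2.9/7) / 0.91 = 0.4553 per unit of net cost, so contributing nothing is still dominant.
Everyone keeps their endowment and the group total is 7 × 55 = 385.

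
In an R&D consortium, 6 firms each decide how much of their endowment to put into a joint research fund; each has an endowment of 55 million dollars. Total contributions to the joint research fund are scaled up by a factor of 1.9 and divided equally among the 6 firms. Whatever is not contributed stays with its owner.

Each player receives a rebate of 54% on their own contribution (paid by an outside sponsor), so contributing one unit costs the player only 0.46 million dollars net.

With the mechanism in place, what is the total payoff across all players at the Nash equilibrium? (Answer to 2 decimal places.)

330.00 million dollars

With the mechanism, a contributed unit returns (1.9/6) / 0.46 = 0.6884 per unit of net cost — still below 1 — so contributing 0 remains dominant for every player.
Everyone keeps their endowment and the group total is 6 × 55 = 330.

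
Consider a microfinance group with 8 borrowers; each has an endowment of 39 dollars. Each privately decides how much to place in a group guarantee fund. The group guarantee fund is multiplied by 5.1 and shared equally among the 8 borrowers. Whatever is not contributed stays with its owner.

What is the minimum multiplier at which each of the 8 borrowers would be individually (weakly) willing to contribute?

A contributed unit returns (multiplier)/8 to its contributor.
This reaches 1 exactly when the multiplier is 8.

8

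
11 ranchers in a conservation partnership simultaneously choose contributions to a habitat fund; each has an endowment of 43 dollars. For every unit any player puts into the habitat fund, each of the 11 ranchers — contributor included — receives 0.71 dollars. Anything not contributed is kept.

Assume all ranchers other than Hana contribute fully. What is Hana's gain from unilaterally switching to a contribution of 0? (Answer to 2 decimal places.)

Switching from a contribution of 43 to 0 lets Hana keep an extra 43 dollars, but lowers the habitat fund by 43, which costs Hana their own share of that drop: 0.71 × 43 = 30.53.
Net gain = 43 − 30.53 = 12.47. The private return per contributed unit (0.71) is below 1, so free-riding is indeed the best response regardless of what the others do.

12.47 dollars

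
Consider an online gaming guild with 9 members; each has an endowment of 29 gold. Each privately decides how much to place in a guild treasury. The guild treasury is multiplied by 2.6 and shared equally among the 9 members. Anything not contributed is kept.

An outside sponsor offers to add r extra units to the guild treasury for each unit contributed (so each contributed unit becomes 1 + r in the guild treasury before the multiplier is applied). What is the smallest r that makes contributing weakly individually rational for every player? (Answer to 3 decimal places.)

2.462

With matching at rate r, one contributed unit becomes (1 + r) in the guild treasury and returns 2.6 × (1 + r) / 9 to the contributor.
Setting this equal to 1: 1 + r = 9/2.6 = 3.4615.
So the minimum matching rate is r = 3.4615 − 1 = 2.462.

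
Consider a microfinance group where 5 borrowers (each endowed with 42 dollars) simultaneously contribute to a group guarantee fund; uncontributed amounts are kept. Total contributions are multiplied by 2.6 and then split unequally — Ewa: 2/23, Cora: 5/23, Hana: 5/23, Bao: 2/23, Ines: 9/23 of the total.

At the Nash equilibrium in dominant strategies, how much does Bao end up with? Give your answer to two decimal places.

Each unit j contributes comes back to j as 2.6 × (j's share), so j prefers to contribute only if that share exceeds 1/2.6 = 0.3846; otherwise keeping the unit dominates.
The only share above 0.3846 is Ines's 9/23, contributing 42; the remaining 4 contribute 0. Total contributed: 42.
Bao keeps 42 and receives 2.6 × 42 × 2/23 = 9.50 from the group guarantee fund, for a payoff of 51.50.

51.50 dollars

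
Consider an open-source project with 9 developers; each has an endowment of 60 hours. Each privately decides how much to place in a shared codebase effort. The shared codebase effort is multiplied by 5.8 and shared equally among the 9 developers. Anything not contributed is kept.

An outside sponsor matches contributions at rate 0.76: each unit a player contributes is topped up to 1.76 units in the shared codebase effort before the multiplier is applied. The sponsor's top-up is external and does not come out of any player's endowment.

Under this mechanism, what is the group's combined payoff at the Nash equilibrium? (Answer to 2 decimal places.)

The effective private return per unit is now 5.8 × 1.76 / 9 = 1.1342 > 1, so every player's dominant strategy flips to full contribution.
At the Nash equilibrium everyone contributes 60. Group total payoff = 5.8 × 1.76 × 540 = 5512.32.

5512.32 hours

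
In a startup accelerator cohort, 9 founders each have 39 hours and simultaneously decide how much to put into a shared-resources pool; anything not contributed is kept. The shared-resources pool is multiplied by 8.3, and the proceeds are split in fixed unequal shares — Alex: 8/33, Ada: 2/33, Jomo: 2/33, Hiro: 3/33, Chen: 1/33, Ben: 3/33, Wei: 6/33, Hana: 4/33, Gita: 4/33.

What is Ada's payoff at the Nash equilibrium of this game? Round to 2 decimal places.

For player j, contributing a unit is worthwhile iff 8.3 × (j's share) ≥ 1, i.e. iff j's share is at least 0.1205.
Alex, Wei, Hana and Gita are above the threshold, contributing 39 each; the remaining 5 contribute 0. Total contributed: 156.
Ada keeps 39 and receives 8.3 × 156 × 2/33 = 78.47 from the shared-resources pool, for a payoff of 117.47.

117.47 hours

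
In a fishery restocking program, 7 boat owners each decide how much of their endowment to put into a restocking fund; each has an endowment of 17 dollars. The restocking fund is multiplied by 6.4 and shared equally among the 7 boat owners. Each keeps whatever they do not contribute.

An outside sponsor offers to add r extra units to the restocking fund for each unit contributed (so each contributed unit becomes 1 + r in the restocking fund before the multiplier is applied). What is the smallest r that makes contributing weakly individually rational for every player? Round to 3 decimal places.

With matching at rate r, one contributed unit becomes (1 + r) in the restocking fund and returns 6.4 × (1 + r) / 7 to the contributor.
Setting this equal to 1: 1 + r = 7/6.4 = 1.0938.
So the minimum matching rate is r = 1.0938 − 1 = 0.094.

0.094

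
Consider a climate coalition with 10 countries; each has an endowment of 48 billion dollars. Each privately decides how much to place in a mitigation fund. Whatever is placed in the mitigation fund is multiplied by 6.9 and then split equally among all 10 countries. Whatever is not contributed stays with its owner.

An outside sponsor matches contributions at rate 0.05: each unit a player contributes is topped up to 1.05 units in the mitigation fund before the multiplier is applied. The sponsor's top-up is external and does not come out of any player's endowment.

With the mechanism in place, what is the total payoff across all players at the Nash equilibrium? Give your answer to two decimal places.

The effective private return is 6.9 × 1.05 / 10 = 0.7245, which is still under 1, so the mechanism doesn't change anyone's dominant strategy: zero contribution.
At the Nash equilibrium no one contributes; group total payoff = 10 × 48 = 480.

480.00 billion dollars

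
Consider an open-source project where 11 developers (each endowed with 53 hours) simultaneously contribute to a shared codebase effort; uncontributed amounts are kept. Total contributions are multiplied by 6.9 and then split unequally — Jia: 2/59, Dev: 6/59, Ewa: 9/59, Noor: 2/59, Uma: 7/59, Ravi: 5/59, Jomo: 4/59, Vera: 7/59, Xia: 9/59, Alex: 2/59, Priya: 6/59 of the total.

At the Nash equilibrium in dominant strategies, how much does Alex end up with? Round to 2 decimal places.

For player j, contributing a unit is worthwhile iff 6.9 × (j's share) ≥ 1, i.e. iff j's share is at least 0.1449.
Ewa and Xia clear that bar, contributing 53 each; the remaining 9 contribute 0. Total contributed: 106.
Alex keeps 53 and receives 6.9 × 106 × 2/59 = 24.79 from the shared codebase effort, for a payoff of 77.79.

77.79 hours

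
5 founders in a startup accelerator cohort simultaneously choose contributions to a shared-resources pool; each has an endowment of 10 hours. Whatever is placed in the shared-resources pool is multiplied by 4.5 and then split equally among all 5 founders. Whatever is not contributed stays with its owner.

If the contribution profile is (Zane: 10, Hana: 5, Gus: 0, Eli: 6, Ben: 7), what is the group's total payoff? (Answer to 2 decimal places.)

148.00 hours

Total contributed: 10 + 5 + 0 + 6 + 7 = 28; total kept: 5 × 10 − 28 = 22.
The shared-resources pool pays out 4.5 × 28 = 126.00 in aggregate.
Group total = 22 + 126.00 = 148.00.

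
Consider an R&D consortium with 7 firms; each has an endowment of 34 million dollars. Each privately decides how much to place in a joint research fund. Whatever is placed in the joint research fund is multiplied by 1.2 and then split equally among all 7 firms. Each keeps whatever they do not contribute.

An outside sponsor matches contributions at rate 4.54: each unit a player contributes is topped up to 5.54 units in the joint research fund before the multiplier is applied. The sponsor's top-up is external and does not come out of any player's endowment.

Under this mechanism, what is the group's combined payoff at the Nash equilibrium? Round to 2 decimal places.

238.00 million dollars

Even with the mechanism, each unit contributed returns only 1.2 × 5.54 / 7 = 0.9497 per unit of net cost, so contributing nothing is still dominant.
Everyone keeps their endowment and the group total is 7 × 34 = 238.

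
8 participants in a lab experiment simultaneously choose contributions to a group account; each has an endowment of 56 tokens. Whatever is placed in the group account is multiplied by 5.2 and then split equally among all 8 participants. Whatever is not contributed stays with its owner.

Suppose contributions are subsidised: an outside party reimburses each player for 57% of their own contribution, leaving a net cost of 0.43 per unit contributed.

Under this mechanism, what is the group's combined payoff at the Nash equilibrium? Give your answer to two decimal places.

With the mechanism, a contributed unit returns (5.2/8) / 0.43 = 1.5116 per unit of net cost to the contributor — now above 1 — so contributing fully is weakly dominant for every player.
At the Nash equilibrium everyone contributes 56. Group total payoff = 8 × (56 × 0.57 + 5.2 × 56) = 2584.96.

2584.96 tokens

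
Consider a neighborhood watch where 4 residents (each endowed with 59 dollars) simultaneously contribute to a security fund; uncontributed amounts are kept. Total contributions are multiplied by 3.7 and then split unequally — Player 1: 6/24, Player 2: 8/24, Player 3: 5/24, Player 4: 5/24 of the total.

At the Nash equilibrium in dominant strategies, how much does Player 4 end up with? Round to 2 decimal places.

A player with share s gets back 3.7·s per unit contributed, so full contribution is dominant for anyone with s > 1/3.7 = 0.2703 and zero contribution is dominant for anyone below.
The only share above 0.2703 is Player 2's 8/24, contributing 59; the remaining 3 contribute 0. Total contributed: 59.
Player 4 keeps 59 and receives 3.7 × 59 × 5/24 = 45.48 from the security fund, for a payoff of 104.48.

104.48 dollars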